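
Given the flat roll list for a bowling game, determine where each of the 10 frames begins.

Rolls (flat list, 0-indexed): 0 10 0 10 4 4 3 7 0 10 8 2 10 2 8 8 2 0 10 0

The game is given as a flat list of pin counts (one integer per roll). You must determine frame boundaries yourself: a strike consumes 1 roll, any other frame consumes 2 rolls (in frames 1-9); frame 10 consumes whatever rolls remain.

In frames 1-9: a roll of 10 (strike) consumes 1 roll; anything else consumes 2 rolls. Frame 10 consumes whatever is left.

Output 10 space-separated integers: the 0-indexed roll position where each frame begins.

Answer: 0 2 4 6 8 10 12 13 15 17

Derivation:
Frame 1 starts at roll index 0: rolls=0,10 (sum=10), consumes 2 rolls
Frame 2 starts at roll index 2: rolls=0,10 (sum=10), consumes 2 rolls
Frame 3 starts at roll index 4: rolls=4,4 (sum=8), consumes 2 rolls
Frame 4 starts at roll index 6: rolls=3,7 (sum=10), consumes 2 rolls
Frame 5 starts at roll index 8: rolls=0,10 (sum=10), consumes 2 rolls
Frame 6 starts at roll index 10: rolls=8,2 (sum=10), consumes 2 rolls
Frame 7 starts at roll index 12: roll=10 (strike), consumes 1 roll
Frame 8 starts at roll index 13: rolls=2,8 (sum=10), consumes 2 rolls
Frame 9 starts at roll index 15: rolls=8,2 (sum=10), consumes 2 rolls
Frame 10 starts at roll index 17: 3 remaining rolls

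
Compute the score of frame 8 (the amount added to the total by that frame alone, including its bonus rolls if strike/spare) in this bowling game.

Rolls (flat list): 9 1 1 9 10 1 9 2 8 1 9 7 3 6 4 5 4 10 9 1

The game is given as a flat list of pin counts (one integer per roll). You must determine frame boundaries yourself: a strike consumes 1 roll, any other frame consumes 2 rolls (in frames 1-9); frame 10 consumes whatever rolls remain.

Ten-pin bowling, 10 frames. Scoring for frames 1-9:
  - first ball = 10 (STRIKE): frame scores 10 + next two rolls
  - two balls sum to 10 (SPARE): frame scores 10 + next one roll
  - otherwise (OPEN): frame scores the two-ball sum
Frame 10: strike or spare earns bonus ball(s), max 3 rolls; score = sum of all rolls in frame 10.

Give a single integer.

Answer: 15

Derivation:
Frame 1: SPARE (9+1=10). 10 + next roll (1) = 11. Cumulative: 11
Frame 2: SPARE (1+9=10). 10 + next roll (10) = 20. Cumulative: 31
Frame 3: STRIKE. 10 + next two rolls (1+9) = 20. Cumulative: 51
Frame 4: SPARE (1+9=10). 10 + next roll (2) = 12. Cumulative: 63
Frame 5: SPARE (2+8=10). 10 + next roll (1) = 11. Cumulative: 74
Frame 6: SPARE (1+9=10). 10 + next roll (7) = 17. Cumulative: 91
Frame 7: SPARE (7+3=10). 10 + next roll (6) = 16. Cumulative: 107
Frame 8: SPARE (6+4=10). 10 + next roll (5) = 15. Cumulative: 122
Frame 9: OPEN (5+4=9). Cumulative: 131
Frame 10: STRIKE. Sum of all frame-10 rolls (10+9+1) = 20. Cumulative: 151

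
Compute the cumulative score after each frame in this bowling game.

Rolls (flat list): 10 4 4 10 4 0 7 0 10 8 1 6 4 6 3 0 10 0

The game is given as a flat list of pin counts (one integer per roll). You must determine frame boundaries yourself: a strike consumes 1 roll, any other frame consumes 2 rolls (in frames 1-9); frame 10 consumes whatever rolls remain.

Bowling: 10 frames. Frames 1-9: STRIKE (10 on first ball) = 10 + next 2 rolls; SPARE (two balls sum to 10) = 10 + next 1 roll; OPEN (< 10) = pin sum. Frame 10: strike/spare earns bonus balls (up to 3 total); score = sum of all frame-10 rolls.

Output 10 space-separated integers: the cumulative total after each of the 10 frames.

Answer: 18 26 40 44 51 70 79 95 104 114

Derivation:
Frame 1: STRIKE. 10 + next two rolls (4+4) = 18. Cumulative: 18
Frame 2: OPEN (4+4=8). Cumulative: 26
Frame 3: STRIKE. 10 + next two rolls (4+0) = 14. Cumulative: 40
Frame 4: OPEN (4+0=4). Cumulative: 44
Frame 5: OPEN (7+0=7). Cumulative: 51
Frame 6: STRIKE. 10 + next two rolls (8+1) = 19. Cumulative: 70
Frame 7: OPEN (8+1=9). Cumulative: 79
Frame 8: SPARE (6+4=10). 10 + next roll (6) = 16. Cumulative: 95
Frame 9: OPEN (6+3=9). Cumulative: 104
Frame 10: SPARE. Sum of all frame-10 rolls (0+10+0) = 10. Cumulative: 114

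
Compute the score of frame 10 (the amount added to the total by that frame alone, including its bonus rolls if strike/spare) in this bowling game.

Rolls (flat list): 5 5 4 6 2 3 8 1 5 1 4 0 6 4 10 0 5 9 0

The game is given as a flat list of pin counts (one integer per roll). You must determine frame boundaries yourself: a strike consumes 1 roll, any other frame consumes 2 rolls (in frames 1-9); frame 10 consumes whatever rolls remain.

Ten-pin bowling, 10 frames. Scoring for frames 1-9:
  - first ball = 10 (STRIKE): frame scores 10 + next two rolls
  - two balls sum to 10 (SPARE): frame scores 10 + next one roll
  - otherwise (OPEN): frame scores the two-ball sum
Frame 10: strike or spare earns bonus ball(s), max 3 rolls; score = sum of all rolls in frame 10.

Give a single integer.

Answer: 9

Derivation:
Frame 1: SPARE (5+5=10). 10 + next roll (4) = 14. Cumulative: 14
Frame 2: SPARE (4+6=10). 10 + next roll (2) = 12. Cumulative: 26
Frame 3: OPEN (2+3=5). Cumulative: 31
Frame 4: OPEN (8+1=9). Cumulative: 40
Frame 5: OPEN (5+1=6). Cumulative: 46
Frame 6: OPEN (4+0=4). Cumulative: 50
Frame 7: SPARE (6+4=10). 10 + next roll (10) = 20. Cumulative: 70
Frame 8: STRIKE. 10 + next two rolls (0+5) = 15. Cumulative: 85
Frame 9: OPEN (0+5=5). Cumulative: 90
Frame 10: OPEN. Sum of all frame-10 rolls (9+0) = 9. Cumulative: 99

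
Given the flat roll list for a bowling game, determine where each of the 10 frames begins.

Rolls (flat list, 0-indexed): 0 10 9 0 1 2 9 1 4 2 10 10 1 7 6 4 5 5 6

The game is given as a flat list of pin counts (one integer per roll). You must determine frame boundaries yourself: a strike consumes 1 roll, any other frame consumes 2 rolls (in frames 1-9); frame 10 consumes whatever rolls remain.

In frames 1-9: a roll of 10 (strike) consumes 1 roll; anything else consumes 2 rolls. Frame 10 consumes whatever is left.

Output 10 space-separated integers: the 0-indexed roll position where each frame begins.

Answer: 0 2 4 6 8 10 11 12 14 16

Derivation:
Frame 1 starts at roll index 0: rolls=0,10 (sum=10), consumes 2 rolls
Frame 2 starts at roll index 2: rolls=9,0 (sum=9), consumes 2 rolls
Frame 3 starts at roll index 4: rolls=1,2 (sum=3), consumes 2 rolls
Frame 4 starts at roll index 6: rolls=9,1 (sum=10), consumes 2 rolls
Frame 5 starts at roll index 8: rolls=4,2 (sum=6), consumes 2 rolls
Frame 6 starts at roll index 10: roll=10 (strike), consumes 1 roll
Frame 7 starts at roll index 11: roll=10 (strike), consumes 1 roll
Frame 8 starts at roll index 12: rolls=1,7 (sum=8), consumes 2 rolls
Frame 9 starts at roll index 14: rolls=6,4 (sum=10), consumes 2 rolls
Frame 10 starts at roll index 16: 3 remaining rolls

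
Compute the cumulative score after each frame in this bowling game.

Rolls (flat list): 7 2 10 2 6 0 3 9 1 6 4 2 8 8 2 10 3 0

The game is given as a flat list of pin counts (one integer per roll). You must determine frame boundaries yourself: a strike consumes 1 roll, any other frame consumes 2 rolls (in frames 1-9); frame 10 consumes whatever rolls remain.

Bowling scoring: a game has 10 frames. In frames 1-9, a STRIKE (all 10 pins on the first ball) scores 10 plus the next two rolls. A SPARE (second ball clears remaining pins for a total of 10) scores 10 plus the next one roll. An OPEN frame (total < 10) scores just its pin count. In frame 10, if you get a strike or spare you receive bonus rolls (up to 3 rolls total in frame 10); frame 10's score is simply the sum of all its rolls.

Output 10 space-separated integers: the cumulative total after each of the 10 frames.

Frame 1: OPEN (7+2=9). Cumulative: 9
Frame 2: STRIKE. 10 + next two rolls (2+6) = 18. Cumulative: 27
Frame 3: OPEN (2+6=8). Cumulative: 35
Frame 4: OPEN (0+3=3). Cumulative: 38
Frame 5: SPARE (9+1=10). 10 + next roll (6) = 16. Cumulative: 54
Frame 6: SPARE (6+4=10). 10 + next roll (2) = 12. Cumulative: 66
Frame 7: SPARE (2+8=10). 10 + next roll (8) = 18. Cumulative: 84
Frame 8: SPARE (8+2=10). 10 + next roll (10) = 20. Cumulative: 104
Frame 9: STRIKE. 10 + next two rolls (3+0) = 13. Cumulative: 117
Frame 10: OPEN. Sum of all frame-10 rolls (3+0) = 3. Cumulative: 120

Answer: 9 27 35 38 54 66 84 104 117 120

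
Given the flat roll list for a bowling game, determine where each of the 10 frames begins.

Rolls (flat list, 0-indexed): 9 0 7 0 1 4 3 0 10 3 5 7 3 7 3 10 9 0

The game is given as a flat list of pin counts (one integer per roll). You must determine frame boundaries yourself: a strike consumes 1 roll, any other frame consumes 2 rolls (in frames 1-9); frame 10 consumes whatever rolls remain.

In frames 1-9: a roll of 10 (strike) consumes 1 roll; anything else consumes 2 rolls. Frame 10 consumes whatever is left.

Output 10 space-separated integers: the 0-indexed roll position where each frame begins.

Frame 1 starts at roll index 0: rolls=9,0 (sum=9), consumes 2 rolls
Frame 2 starts at roll index 2: rolls=7,0 (sum=7), consumes 2 rolls
Frame 3 starts at roll index 4: rolls=1,4 (sum=5), consumes 2 rolls
Frame 4 starts at roll index 6: rolls=3,0 (sum=3), consumes 2 rolls
Frame 5 starts at roll index 8: roll=10 (strike), consumes 1 roll
Frame 6 starts at roll index 9: rolls=3,5 (sum=8), consumes 2 rolls
Frame 7 starts at roll index 11: rolls=7,3 (sum=10), consumes 2 rolls
Frame 8 starts at roll index 13: rolls=7,3 (sum=10), consumes 2 rolls
Frame 9 starts at roll index 15: roll=10 (strike), consumes 1 roll
Frame 10 starts at roll index 16: 2 remaining rolls

Answer: 0 2 4 6 8 9 11 13 15 16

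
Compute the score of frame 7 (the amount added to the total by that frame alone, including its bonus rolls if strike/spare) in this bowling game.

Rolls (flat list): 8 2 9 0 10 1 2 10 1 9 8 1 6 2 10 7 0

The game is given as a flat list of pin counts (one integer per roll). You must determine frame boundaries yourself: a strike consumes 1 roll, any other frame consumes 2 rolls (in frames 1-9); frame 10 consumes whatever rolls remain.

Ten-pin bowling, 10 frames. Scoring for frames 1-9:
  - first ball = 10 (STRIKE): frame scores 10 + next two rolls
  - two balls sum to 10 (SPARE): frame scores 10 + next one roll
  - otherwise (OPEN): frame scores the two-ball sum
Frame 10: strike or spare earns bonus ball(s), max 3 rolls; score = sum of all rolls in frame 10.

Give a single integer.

Frame 1: SPARE (8+2=10). 10 + next roll (9) = 19. Cumulative: 19
Frame 2: OPEN (9+0=9). Cumulative: 28
Frame 3: STRIKE. 10 + next two rolls (1+2) = 13. Cumulative: 41
Frame 4: OPEN (1+2=3). Cumulative: 44
Frame 5: STRIKE. 10 + next two rolls (1+9) = 20. Cumulative: 64
Frame 6: SPARE (1+9=10). 10 + next roll (8) = 18. Cumulative: 82
Frame 7: OPEN (8+1=9). Cumulative: 91
Frame 8: OPEN (6+2=8). Cumulative: 99
Frame 9: STRIKE. 10 + next two rolls (7+0) = 17. Cumulative: 116

Answer: 9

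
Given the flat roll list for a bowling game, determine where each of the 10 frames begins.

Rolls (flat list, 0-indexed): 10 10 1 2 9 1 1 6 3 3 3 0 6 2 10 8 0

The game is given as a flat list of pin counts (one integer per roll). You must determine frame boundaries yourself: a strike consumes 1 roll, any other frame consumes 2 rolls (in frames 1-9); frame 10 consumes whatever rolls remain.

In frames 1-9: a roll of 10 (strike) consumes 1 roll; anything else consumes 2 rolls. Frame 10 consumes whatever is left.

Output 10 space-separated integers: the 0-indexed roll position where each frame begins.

Answer: 0 1 2 4 6 8 10 12 14 15

Derivation:
Frame 1 starts at roll index 0: roll=10 (strike), consumes 1 roll
Frame 2 starts at roll index 1: roll=10 (strike), consumes 1 roll
Frame 3 starts at roll index 2: rolls=1,2 (sum=3), consumes 2 rolls
Frame 4 starts at roll index 4: rolls=9,1 (sum=10), consumes 2 rolls
Frame 5 starts at roll index 6: rolls=1,6 (sum=7), consumes 2 rolls
Frame 6 starts at roll index 8: rolls=3,3 (sum=6), consumes 2 rolls
Frame 7 starts at roll index 10: rolls=3,0 (sum=3), consumes 2 rolls
Frame 8 starts at roll index 12: rolls=6,2 (sum=8), consumes 2 rolls
Frame 9 starts at roll index 14: roll=10 (strike), consumes 1 roll
Frame 10 starts at roll index 15: 2 remaining rolls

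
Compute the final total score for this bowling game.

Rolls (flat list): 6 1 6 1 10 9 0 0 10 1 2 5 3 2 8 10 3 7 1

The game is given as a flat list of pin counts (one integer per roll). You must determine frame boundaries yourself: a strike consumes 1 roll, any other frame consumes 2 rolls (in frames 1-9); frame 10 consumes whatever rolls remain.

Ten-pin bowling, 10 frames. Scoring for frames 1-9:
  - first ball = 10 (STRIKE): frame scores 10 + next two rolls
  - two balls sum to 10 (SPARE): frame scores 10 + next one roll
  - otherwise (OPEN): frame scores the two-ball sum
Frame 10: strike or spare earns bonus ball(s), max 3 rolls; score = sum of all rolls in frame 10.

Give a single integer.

Frame 1: OPEN (6+1=7). Cumulative: 7
Frame 2: OPEN (6+1=7). Cumulative: 14
Frame 3: STRIKE. 10 + next two rolls (9+0) = 19. Cumulative: 33
Frame 4: OPEN (9+0=9). Cumulative: 42
Frame 5: SPARE (0+10=10). 10 + next roll (1) = 11. Cumulative: 53
Frame 6: OPEN (1+2=3). Cumulative: 56
Frame 7: OPEN (5+3=8). Cumulative: 64
Frame 8: SPARE (2+8=10). 10 + next roll (10) = 20. Cumulative: 84
Frame 9: STRIKE. 10 + next two rolls (3+7) = 20. Cumulative: 104
Frame 10: SPARE. Sum of all frame-10 rolls (3+7+1) = 11. Cumulative: 115

Answer: 115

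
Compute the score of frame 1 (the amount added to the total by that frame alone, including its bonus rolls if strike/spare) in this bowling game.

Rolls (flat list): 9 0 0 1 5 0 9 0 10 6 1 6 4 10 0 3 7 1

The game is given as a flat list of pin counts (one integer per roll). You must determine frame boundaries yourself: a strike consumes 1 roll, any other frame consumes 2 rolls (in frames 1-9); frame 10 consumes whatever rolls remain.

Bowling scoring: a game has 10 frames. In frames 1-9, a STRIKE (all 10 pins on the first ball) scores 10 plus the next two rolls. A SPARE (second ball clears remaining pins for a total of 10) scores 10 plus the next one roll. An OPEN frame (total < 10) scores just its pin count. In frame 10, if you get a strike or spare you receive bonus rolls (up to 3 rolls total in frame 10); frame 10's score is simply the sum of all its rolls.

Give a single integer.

Frame 1: OPEN (9+0=9). Cumulative: 9
Frame 2: OPEN (0+1=1). Cumulative: 10
Frame 3: OPEN (5+0=5). Cumulative: 15

Answer: 9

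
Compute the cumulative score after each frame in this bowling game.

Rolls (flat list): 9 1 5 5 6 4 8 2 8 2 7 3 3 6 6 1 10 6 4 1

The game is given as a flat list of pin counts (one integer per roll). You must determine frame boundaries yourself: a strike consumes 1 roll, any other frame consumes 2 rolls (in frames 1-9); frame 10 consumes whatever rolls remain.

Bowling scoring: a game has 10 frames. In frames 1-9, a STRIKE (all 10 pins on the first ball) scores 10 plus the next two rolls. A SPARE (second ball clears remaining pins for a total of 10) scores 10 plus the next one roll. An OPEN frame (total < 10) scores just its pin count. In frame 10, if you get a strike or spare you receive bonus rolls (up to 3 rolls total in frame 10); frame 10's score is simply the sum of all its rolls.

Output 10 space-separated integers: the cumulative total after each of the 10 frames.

Answer: 15 31 49 67 84 97 106 113 133 144

Derivation:
Frame 1: SPARE (9+1=10). 10 + next roll (5) = 15. Cumulative: 15
Frame 2: SPARE (5+5=10). 10 + next roll (6) = 16. Cumulative: 31
Frame 3: SPARE (6+4=10). 10 + next roll (8) = 18. Cumulative: 49
Frame 4: SPARE (8+2=10). 10 + next roll (8) = 18. Cumulative: 67
Frame 5: SPARE (8+2=10). 10 + next roll (7) = 17. Cumulative: 84
Frame 6: SPARE (7+3=10). 10 + next roll (3) = 13. Cumulative: 97
Frame 7: OPEN (3+6=9). Cumulative: 106
Frame 8: OPEN (6+1=7). Cumulative: 113
Frame 9: STRIKE. 10 + next two rolls (6+4) = 20. Cumulative: 133
Frame 10: SPARE. Sum of all frame-10 rolls (6+4+1) = 11. Cumulative: 144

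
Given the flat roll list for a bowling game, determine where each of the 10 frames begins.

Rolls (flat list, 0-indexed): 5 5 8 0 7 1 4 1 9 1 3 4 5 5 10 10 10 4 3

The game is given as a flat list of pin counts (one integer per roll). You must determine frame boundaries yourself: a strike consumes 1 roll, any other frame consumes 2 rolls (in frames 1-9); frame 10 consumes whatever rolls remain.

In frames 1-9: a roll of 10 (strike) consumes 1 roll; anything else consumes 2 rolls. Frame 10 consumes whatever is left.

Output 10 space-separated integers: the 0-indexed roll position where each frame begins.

Frame 1 starts at roll index 0: rolls=5,5 (sum=10), consumes 2 rolls
Frame 2 starts at roll index 2: rolls=8,0 (sum=8), consumes 2 rolls
Frame 3 starts at roll index 4: rolls=7,1 (sum=8), consumes 2 rolls
Frame 4 starts at roll index 6: rolls=4,1 (sum=5), consumes 2 rolls
Frame 5 starts at roll index 8: rolls=9,1 (sum=10), consumes 2 rolls
Frame 6 starts at roll index 10: rolls=3,4 (sum=7), consumes 2 rolls
Frame 7 starts at roll index 12: rolls=5,5 (sum=10), consumes 2 rolls
Frame 8 starts at roll index 14: roll=10 (strike), consumes 1 roll
Frame 9 starts at roll index 15: roll=10 (strike), consumes 1 roll
Frame 10 starts at roll index 16: 3 remaining rolls

Answer: 0 2 4 6 8 10 12 14 15 16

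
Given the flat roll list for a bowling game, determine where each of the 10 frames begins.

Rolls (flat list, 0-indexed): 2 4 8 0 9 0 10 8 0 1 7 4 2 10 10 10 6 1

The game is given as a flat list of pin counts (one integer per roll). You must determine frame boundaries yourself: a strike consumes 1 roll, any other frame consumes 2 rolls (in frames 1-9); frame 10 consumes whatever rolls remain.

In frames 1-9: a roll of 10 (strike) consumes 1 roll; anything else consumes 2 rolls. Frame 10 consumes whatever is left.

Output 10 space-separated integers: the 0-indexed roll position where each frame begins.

Frame 1 starts at roll index 0: rolls=2,4 (sum=6), consumes 2 rolls
Frame 2 starts at roll index 2: rolls=8,0 (sum=8), consumes 2 rolls
Frame 3 starts at roll index 4: rolls=9,0 (sum=9), consumes 2 rolls
Frame 4 starts at roll index 6: roll=10 (strike), consumes 1 roll
Frame 5 starts at roll index 7: rolls=8,0 (sum=8), consumes 2 rolls
Frame 6 starts at roll index 9: rolls=1,7 (sum=8), consumes 2 rolls
Frame 7 starts at roll index 11: rolls=4,2 (sum=6), consumes 2 rolls
Frame 8 starts at roll index 13: roll=10 (strike), consumes 1 roll
Frame 9 starts at roll index 14: roll=10 (strike), consumes 1 roll
Frame 10 starts at roll index 15: 3 remaining rolls

Answer: 0 2 4 6 7 9 11 13 14 15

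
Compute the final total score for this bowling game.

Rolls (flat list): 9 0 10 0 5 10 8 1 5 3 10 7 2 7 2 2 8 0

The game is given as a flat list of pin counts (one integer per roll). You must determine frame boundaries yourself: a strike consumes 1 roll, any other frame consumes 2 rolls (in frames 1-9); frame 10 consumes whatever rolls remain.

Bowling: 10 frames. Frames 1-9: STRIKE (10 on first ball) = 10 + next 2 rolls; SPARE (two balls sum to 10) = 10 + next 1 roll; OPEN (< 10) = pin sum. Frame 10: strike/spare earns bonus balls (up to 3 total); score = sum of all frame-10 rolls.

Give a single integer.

Frame 1: OPEN (9+0=9). Cumulative: 9
Frame 2: STRIKE. 10 + next two rolls (0+5) = 15. Cumulative: 24
Frame 3: OPEN (0+5=5). Cumulative: 29
Frame 4: STRIKE. 10 + next two rolls (8+1) = 19. Cumulative: 48
Frame 5: OPEN (8+1=9). Cumulative: 57
Frame 6: OPEN (5+3=8). Cumulative: 65
Frame 7: STRIKE. 10 + next two rolls (7+2) = 19. Cumulative: 84
Frame 8: OPEN (7+2=9). Cumulative: 93
Frame 9: OPEN (7+2=9). Cumulative: 102
Frame 10: SPARE. Sum of all frame-10 rolls (2+8+0) = 10. Cumulative: 112

Answer: 112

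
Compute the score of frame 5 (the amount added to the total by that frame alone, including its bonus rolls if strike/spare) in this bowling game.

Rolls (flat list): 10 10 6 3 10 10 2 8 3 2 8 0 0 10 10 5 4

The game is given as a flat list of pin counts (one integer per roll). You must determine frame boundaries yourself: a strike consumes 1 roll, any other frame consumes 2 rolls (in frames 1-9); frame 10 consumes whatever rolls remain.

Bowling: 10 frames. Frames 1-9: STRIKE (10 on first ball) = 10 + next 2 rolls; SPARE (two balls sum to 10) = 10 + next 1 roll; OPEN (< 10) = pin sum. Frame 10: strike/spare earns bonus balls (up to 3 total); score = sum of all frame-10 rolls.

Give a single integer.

Frame 1: STRIKE. 10 + next two rolls (10+6) = 26. Cumulative: 26
Frame 2: STRIKE. 10 + next two rolls (6+3) = 19. Cumulative: 45
Frame 3: OPEN (6+3=9). Cumulative: 54
Frame 4: STRIKE. 10 + next two rolls (10+2) = 22. Cumulative: 76
Frame 5: STRIKE. 10 + next two rolls (2+8) = 20. Cumulative: 96
Frame 6: SPARE (2+8=10). 10 + next roll (3) = 13. Cumulative: 109
Frame 7: OPEN (3+2=5). Cumulative: 114

Answer: 20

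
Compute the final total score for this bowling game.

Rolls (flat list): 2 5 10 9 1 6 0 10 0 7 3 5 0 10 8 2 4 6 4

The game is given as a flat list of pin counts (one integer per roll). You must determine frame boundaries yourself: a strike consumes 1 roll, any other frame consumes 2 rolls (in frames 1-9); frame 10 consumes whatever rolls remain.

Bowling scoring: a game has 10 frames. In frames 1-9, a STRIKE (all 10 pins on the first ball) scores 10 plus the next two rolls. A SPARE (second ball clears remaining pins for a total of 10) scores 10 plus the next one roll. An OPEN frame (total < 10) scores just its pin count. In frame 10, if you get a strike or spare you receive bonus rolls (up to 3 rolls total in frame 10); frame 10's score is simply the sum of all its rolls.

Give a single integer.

Answer: 127

Derivation:
Frame 1: OPEN (2+5=7). Cumulative: 7
Frame 2: STRIKE. 10 + next two rolls (9+1) = 20. Cumulative: 27
Frame 3: SPARE (9+1=10). 10 + next roll (6) = 16. Cumulative: 43
Frame 4: OPEN (6+0=6). Cumulative: 49
Frame 5: STRIKE. 10 + next two rolls (0+7) = 17. Cumulative: 66
Frame 6: OPEN (0+7=7). Cumulative: 73
Frame 7: OPEN (3+5=8). Cumulative: 81
Frame 8: SPARE (0+10=10). 10 + next roll (8) = 18. Cumulative: 99
Frame 9: SPARE (8+2=10). 10 + next roll (4) = 14. Cumulative: 113
Frame 10: SPARE. Sum of all frame-10 rolls (4+6+4) = 14. Cumulative: 127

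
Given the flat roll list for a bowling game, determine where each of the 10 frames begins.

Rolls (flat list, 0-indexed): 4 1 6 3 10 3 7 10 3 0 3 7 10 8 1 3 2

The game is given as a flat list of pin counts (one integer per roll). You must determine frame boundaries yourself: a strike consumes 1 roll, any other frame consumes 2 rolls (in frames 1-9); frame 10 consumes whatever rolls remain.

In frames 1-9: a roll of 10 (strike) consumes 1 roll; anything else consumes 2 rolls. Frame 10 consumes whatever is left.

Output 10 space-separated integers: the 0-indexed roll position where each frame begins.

Answer: 0 2 4 5 7 8 10 12 13 15

Derivation:
Frame 1 starts at roll index 0: rolls=4,1 (sum=5), consumes 2 rolls
Frame 2 starts at roll index 2: rolls=6,3 (sum=9), consumes 2 rolls
Frame 3 starts at roll index 4: roll=10 (strike), consumes 1 roll
Frame 4 starts at roll index 5: rolls=3,7 (sum=10), consumes 2 rolls
Frame 5 starts at roll index 7: roll=10 (strike), consumes 1 roll
Frame 6 starts at roll index 8: rolls=3,0 (sum=3), consumes 2 rolls
Frame 7 starts at roll index 10: rolls=3,7 (sum=10), consumes 2 rolls
Frame 8 starts at roll index 12: roll=10 (strike), consumes 1 roll
Frame 9 starts at roll index 13: rolls=8,1 (sum=9), consumes 2 rolls
Frame 10 starts at roll index 15: 2 remaining rolls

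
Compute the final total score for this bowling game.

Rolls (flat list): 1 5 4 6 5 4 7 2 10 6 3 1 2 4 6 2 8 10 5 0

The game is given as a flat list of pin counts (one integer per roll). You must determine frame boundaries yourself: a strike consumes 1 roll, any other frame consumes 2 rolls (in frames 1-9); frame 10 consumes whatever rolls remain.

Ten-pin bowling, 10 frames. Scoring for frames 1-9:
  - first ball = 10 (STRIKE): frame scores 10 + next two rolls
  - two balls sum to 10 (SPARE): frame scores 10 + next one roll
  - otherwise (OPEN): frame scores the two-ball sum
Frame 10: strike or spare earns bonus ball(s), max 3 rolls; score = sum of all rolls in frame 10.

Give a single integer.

Frame 1: OPEN (1+5=6). Cumulative: 6
Frame 2: SPARE (4+6=10). 10 + next roll (5) = 15. Cumulative: 21
Frame 3: OPEN (5+4=9). Cumulative: 30
Frame 4: OPEN (7+2=9). Cumulative: 39
Frame 5: STRIKE. 10 + next two rolls (6+3) = 19. Cumulative: 58
Frame 6: OPEN (6+3=9). Cumulative: 67
Frame 7: OPEN (1+2=3). Cumulative: 70
Frame 8: SPARE (4+6=10). 10 + next roll (2) = 12. Cumulative: 82
Frame 9: SPARE (2+8=10). 10 + next roll (10) = 20. Cumulative: 102
Frame 10: STRIKE. Sum of all frame-10 rolls (10+5+0) = 15. Cumulative: 117

Answer: 117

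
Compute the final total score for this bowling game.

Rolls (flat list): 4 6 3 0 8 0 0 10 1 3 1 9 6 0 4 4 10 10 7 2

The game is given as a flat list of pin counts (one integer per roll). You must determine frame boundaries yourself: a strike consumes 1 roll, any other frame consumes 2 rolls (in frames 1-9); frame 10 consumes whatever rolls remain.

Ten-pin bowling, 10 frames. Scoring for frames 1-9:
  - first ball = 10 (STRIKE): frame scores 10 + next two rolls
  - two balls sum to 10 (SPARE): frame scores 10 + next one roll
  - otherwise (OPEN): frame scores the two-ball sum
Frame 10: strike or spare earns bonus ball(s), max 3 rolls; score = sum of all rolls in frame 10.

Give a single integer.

Answer: 115

Derivation:
Frame 1: SPARE (4+6=10). 10 + next roll (3) = 13. Cumulative: 13
Frame 2: OPEN (3+0=3). Cumulative: 16
Frame 3: OPEN (8+0=8). Cumulative: 24
Frame 4: SPARE (0+10=10). 10 + next roll (1) = 11. Cumulative: 35
Frame 5: OPEN (1+3=4). Cumulative: 39
Frame 6: SPARE (1+9=10). 10 + next roll (6) = 16. Cumulative: 55
Frame 7: OPEN (6+0=6). Cumulative: 61
Frame 8: OPEN (4+4=8). Cumulative: 69
Frame 9: STRIKE. 10 + next two rolls (10+7) = 27. Cumulative: 96
Frame 10: STRIKE. Sum of all frame-10 rolls (10+7+2) = 19. Cumulative: 115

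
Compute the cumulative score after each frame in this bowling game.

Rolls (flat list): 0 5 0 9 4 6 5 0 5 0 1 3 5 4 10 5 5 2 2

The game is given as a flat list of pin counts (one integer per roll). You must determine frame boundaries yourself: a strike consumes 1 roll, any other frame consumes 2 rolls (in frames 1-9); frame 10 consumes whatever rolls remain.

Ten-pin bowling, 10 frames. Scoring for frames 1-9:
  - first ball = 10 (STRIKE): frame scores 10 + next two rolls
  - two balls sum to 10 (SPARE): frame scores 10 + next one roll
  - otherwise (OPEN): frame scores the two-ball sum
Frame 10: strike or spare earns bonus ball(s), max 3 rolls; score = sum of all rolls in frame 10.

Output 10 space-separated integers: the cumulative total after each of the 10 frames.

Frame 1: OPEN (0+5=5). Cumulative: 5
Frame 2: OPEN (0+9=9). Cumulative: 14
Frame 3: SPARE (4+6=10). 10 + next roll (5) = 15. Cumulative: 29
Frame 4: OPEN (5+0=5). Cumulative: 34
Frame 5: OPEN (5+0=5). Cumulative: 39
Frame 6: OPEN (1+3=4). Cumulative: 43
Frame 7: OPEN (5+4=9). Cumulative: 52
Frame 8: STRIKE. 10 + next two rolls (5+5) = 20. Cumulative: 72
Frame 9: SPARE (5+5=10). 10 + next roll (2) = 12. Cumulative: 84
Frame 10: OPEN. Sum of all frame-10 rolls (2+2) = 4. Cumulative: 88

Answer: 5 14 29 34 39 43 52 72 84 88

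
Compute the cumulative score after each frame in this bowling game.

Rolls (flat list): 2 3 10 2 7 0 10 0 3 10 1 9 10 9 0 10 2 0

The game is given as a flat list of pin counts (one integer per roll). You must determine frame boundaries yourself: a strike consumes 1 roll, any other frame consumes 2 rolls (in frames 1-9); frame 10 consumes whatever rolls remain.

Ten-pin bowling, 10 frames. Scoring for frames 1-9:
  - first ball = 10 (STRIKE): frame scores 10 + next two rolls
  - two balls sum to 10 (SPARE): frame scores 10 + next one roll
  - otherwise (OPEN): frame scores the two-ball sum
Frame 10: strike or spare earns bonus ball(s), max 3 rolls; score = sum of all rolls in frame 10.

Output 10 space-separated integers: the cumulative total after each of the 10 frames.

Answer: 5 24 33 43 46 66 86 105 114 126

Derivation:
Frame 1: OPEN (2+3=5). Cumulative: 5
Frame 2: STRIKE. 10 + next two rolls (2+7) = 19. Cumulative: 24
Frame 3: OPEN (2+7=9). Cumulative: 33
Frame 4: SPARE (0+10=10). 10 + next roll (0) = 10. Cumulative: 43
Frame 5: OPEN (0+3=3). Cumulative: 46
Frame 6: STRIKE. 10 + next two rolls (1+9) = 20. Cumulative: 66
Frame 7: SPARE (1+9=10). 10 + next roll (10) = 20. Cumulative: 86
Frame 8: STRIKE. 10 + next two rolls (9+0) = 19. Cumulative: 105
Frame 9: OPEN (9+0=9). Cumulative: 114
Frame 10: STRIKE. Sum of all frame-10 rolls (10+2+0) = 12. Cumulative: 126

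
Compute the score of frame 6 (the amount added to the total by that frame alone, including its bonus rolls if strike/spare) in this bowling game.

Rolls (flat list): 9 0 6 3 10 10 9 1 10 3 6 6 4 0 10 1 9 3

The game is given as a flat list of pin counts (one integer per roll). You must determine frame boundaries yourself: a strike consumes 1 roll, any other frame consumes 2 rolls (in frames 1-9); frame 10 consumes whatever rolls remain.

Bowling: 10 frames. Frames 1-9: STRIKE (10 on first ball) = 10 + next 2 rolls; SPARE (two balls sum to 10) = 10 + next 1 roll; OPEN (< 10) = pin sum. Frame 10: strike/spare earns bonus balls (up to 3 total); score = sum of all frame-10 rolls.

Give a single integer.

Answer: 19

Derivation:
Frame 1: OPEN (9+0=9). Cumulative: 9
Frame 2: OPEN (6+3=9). Cumulative: 18
Frame 3: STRIKE. 10 + next two rolls (10+9) = 29. Cumulative: 47
Frame 4: STRIKE. 10 + next two rolls (9+1) = 20. Cumulative: 67
Frame 5: SPARE (9+1=10). 10 + next roll (10) = 20. Cumulative: 87
Frame 6: STRIKE. 10 + next two rolls (3+6) = 19. Cumulative: 106
Frame 7: OPEN (3+6=9). Cumulative: 115
Frame 8: SPARE (6+4=10). 10 + next roll (0) = 10. Cumulative: 125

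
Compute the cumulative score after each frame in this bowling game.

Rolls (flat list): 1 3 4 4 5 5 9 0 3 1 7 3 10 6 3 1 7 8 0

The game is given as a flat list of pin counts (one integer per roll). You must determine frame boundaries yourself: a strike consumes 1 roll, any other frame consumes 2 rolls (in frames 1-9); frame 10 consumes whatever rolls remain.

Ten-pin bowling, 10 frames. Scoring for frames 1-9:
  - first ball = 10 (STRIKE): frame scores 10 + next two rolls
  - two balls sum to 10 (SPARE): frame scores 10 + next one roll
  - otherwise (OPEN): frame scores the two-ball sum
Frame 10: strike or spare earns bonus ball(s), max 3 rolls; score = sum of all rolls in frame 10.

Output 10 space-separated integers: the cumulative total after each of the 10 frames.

Frame 1: OPEN (1+3=4). Cumulative: 4
Frame 2: OPEN (4+4=8). Cumulative: 12
Frame 3: SPARE (5+5=10). 10 + next roll (9) = 19. Cumulative: 31
Frame 4: OPEN (9+0=9). Cumulative: 40
Frame 5: OPEN (3+1=4). Cumulative: 44
Frame 6: SPARE (7+3=10). 10 + next roll (10) = 20. Cumulative: 64
Frame 7: STRIKE. 10 + next two rolls (6+3) = 19. Cumulative: 83
Frame 8: OPEN (6+3=9). Cumulative: 92
Frame 9: OPEN (1+7=8). Cumulative: 100
Frame 10: OPEN. Sum of all frame-10 rolls (8+0) = 8. Cumulative: 108

Answer: 4 12 31 40 44 64 83 92 100 108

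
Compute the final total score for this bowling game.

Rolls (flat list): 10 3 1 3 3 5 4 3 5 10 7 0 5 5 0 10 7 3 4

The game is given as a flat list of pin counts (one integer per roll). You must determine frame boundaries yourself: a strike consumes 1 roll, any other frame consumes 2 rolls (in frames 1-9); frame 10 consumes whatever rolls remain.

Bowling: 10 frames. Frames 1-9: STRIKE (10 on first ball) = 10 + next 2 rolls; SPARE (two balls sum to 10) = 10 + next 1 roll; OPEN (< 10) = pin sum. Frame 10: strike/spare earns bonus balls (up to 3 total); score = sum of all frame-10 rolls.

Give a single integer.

Frame 1: STRIKE. 10 + next two rolls (3+1) = 14. Cumulative: 14
Frame 2: OPEN (3+1=4). Cumulative: 18
Frame 3: OPEN (3+3=6). Cumulative: 24
Frame 4: OPEN (5+4=9). Cumulative: 33
Frame 5: OPEN (3+5=8). Cumulative: 41
Frame 6: STRIKE. 10 + next two rolls (7+0) = 17. Cumulative: 58
Frame 7: OPEN (7+0=7). Cumulative: 65
Frame 8: SPARE (5+5=10). 10 + next roll (0) = 10. Cumulative: 75
Frame 9: SPARE (0+10=10). 10 + next roll (7) = 17. Cumulative: 92
Frame 10: SPARE. Sum of all frame-10 rolls (7+3+4) = 14. Cumulative: 106

Answer: 106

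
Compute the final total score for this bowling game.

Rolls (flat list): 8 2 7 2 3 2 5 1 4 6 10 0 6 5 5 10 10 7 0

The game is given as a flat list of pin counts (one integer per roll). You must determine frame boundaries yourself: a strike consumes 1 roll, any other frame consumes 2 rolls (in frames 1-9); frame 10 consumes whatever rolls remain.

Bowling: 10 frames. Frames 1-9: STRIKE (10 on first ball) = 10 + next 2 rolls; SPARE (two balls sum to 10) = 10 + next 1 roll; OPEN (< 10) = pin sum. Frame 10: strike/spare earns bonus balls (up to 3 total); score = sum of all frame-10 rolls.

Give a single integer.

Frame 1: SPARE (8+2=10). 10 + next roll (7) = 17. Cumulative: 17
Frame 2: OPEN (7+2=9). Cumulative: 26
Frame 3: OPEN (3+2=5). Cumulative: 31
Frame 4: OPEN (5+1=6). Cumulative: 37
Frame 5: SPARE (4+6=10). 10 + next roll (10) = 20. Cumulative: 57
Frame 6: STRIKE. 10 + next two rolls (0+6) = 16. Cumulative: 73
Frame 7: OPEN (0+6=6). Cumulative: 79
Frame 8: SPARE (5+5=10). 10 + next roll (10) = 20. Cumulative: 99
Frame 9: STRIKE. 10 + next two rolls (10+7) = 27. Cumulative: 126
Frame 10: STRIKE. Sum of all frame-10 rolls (10+7+0) = 17. Cumulative: 143

Answer: 143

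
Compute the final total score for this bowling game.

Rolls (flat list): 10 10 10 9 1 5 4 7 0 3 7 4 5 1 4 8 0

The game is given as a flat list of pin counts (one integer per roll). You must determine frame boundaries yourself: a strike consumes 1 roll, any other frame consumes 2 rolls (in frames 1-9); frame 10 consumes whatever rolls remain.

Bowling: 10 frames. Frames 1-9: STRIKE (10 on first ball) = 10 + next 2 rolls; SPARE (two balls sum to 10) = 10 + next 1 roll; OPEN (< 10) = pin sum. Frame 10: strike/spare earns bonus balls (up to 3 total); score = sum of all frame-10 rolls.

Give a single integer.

Answer: 146

Derivation:
Frame 1: STRIKE. 10 + next two rolls (10+10) = 30. Cumulative: 30
Frame 2: STRIKE. 10 + next two rolls (10+9) = 29. Cumulative: 59
Frame 3: STRIKE. 10 + next two rolls (9+1) = 20. Cumulative: 79
Frame 4: SPARE (9+1=10). 10 + next roll (5) = 15. Cumulative: 94
Frame 5: OPEN (5+4=9). Cumulative: 103
Frame 6: OPEN (7+0=7). Cumulative: 110
Frame 7: SPARE (3+7=10). 10 + next roll (4) = 14. Cumulative: 124
Frame 8: OPEN (4+5=9). Cumulative: 133
Frame 9: OPEN (1+4=5). Cumulative: 138
Frame 10: OPEN. Sum of all frame-10 rolls (8+0) = 8. Cumulative: 146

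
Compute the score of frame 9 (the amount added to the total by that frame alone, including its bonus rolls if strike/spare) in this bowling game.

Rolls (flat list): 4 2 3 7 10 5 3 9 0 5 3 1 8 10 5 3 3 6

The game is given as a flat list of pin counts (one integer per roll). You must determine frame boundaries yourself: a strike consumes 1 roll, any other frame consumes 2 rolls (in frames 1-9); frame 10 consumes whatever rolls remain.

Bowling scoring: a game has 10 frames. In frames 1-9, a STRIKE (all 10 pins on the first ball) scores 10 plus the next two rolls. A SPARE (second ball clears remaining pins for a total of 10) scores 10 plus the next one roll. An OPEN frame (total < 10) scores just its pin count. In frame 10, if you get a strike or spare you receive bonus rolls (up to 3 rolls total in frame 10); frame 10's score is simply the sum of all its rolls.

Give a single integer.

Frame 1: OPEN (4+2=6). Cumulative: 6
Frame 2: SPARE (3+7=10). 10 + next roll (10) = 20. Cumulative: 26
Frame 3: STRIKE. 10 + next two rolls (5+3) = 18. Cumulative: 44
Frame 4: OPEN (5+3=8). Cumulative: 52
Frame 5: OPEN (9+0=9). Cumulative: 61
Frame 6: OPEN (5+3=8). Cumulative: 69
Frame 7: OPEN (1+8=9). Cumulative: 78
Frame 8: STRIKE. 10 + next two rolls (5+3) = 18. Cumulative: 96
Frame 9: OPEN (5+3=8). Cumulative: 104
Frame 10: OPEN. Sum of all frame-10 rolls (3+6) = 9. Cumulative: 113

Answer: 8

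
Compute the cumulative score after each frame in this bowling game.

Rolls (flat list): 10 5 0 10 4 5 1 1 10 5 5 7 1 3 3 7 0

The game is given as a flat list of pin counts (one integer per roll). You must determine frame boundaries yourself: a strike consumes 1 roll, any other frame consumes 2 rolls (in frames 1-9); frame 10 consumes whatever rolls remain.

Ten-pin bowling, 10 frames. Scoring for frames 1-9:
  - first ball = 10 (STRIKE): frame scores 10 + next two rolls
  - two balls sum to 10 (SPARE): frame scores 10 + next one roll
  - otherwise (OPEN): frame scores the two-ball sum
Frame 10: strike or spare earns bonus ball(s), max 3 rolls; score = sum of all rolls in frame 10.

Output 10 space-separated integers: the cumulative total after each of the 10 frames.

Frame 1: STRIKE. 10 + next two rolls (5+0) = 15. Cumulative: 15
Frame 2: OPEN (5+0=5). Cumulative: 20
Frame 3: STRIKE. 10 + next two rolls (4+5) = 19. Cumulative: 39
Frame 4: OPEN (4+5=9). Cumulative: 48
Frame 5: OPEN (1+1=2). Cumulative: 50
Frame 6: STRIKE. 10 + next two rolls (5+5) = 20. Cumulative: 70
Frame 7: SPARE (5+5=10). 10 + next roll (7) = 17. Cumulative: 87
Frame 8: OPEN (7+1=8). Cumulative: 95
Frame 9: OPEN (3+3=6). Cumulative: 101
Frame 10: OPEN. Sum of all frame-10 rolls (7+0) = 7. Cumulative: 108

Answer: 15 20 39 48 50 70 87 95 101 108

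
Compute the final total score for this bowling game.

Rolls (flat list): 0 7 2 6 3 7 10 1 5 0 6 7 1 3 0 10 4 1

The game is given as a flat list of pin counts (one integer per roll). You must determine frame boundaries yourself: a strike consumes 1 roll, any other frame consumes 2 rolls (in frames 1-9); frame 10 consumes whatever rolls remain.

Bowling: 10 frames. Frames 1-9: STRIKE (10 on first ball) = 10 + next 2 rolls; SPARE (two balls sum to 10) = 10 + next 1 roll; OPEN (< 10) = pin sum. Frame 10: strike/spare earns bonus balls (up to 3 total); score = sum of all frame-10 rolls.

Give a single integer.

Frame 1: OPEN (0+7=7). Cumulative: 7
Frame 2: OPEN (2+6=8). Cumulative: 15
Frame 3: SPARE (3+7=10). 10 + next roll (10) = 20. Cumulative: 35
Frame 4: STRIKE. 10 + next two rolls (1+5) = 16. Cumulative: 51
Frame 5: OPEN (1+5=6). Cumulative: 57
Frame 6: OPEN (0+6=6). Cumulative: 63
Frame 7: OPEN (7+1=8). Cumulative: 71
Frame 8: OPEN (3+0=3). Cumulative: 74
Frame 9: STRIKE. 10 + next two rolls (4+1) = 15. Cumulative: 89
Frame 10: OPEN. Sum of all frame-10 rolls (4+1) = 5. Cumulative: 94

Answer: 94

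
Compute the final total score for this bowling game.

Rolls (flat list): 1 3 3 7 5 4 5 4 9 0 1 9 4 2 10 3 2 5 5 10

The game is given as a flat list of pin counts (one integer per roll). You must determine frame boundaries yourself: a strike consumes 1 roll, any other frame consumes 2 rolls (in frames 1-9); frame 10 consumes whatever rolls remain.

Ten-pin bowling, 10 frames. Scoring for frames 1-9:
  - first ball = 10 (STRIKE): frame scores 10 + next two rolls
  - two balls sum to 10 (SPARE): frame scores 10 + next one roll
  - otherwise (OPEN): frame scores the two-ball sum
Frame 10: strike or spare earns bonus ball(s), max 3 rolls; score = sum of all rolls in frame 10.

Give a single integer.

Frame 1: OPEN (1+3=4). Cumulative: 4
Frame 2: SPARE (3+7=10). 10 + next roll (5) = 15. Cumulative: 19
Frame 3: OPEN (5+4=9). Cumulative: 28
Frame 4: OPEN (5+4=9). Cumulative: 37
Frame 5: OPEN (9+0=9). Cumulative: 46
Frame 6: SPARE (1+9=10). 10 + next roll (4) = 14. Cumulative: 60
Frame 7: OPEN (4+2=6). Cumulative: 66
Frame 8: STRIKE. 10 + next two rolls (3+2) = 15. Cumulative: 81
Frame 9: OPEN (3+2=5). Cumulative: 86
Frame 10: SPARE. Sum of all frame-10 rolls (5+5+10) = 20. Cumulative: 106

Answer: 106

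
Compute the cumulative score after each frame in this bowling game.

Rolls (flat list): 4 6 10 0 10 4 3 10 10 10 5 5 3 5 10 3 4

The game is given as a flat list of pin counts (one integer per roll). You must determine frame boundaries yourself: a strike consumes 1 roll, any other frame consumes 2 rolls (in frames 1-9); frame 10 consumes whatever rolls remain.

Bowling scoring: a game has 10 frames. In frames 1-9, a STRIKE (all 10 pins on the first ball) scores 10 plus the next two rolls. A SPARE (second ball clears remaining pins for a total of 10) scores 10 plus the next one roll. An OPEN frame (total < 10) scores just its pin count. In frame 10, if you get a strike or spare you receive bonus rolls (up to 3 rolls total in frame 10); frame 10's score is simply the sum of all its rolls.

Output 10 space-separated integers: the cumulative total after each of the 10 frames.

Frame 1: SPARE (4+6=10). 10 + next roll (10) = 20. Cumulative: 20
Frame 2: STRIKE. 10 + next two rolls (0+10) = 20. Cumulative: 40
Frame 3: SPARE (0+10=10). 10 + next roll (4) = 14. Cumulative: 54
Frame 4: OPEN (4+3=7). Cumulative: 61
Frame 5: STRIKE. 10 + next two rolls (10+10) = 30. Cumulative: 91
Frame 6: STRIKE. 10 + next two rolls (10+5) = 25. Cumulative: 116
Frame 7: STRIKE. 10 + next two rolls (5+5) = 20. Cumulative: 136
Frame 8: SPARE (5+5=10). 10 + next roll (3) = 13. Cumulative: 149
Frame 9: OPEN (3+5=8). Cumulative: 157
Frame 10: STRIKE. Sum of all frame-10 rolls (10+3+4) = 17. Cumulative: 174

Answer: 20 40 54 61 91 116 136 149 157 174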